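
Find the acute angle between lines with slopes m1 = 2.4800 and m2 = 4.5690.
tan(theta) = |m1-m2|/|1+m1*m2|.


m1-m2 = -2.089
1+m1*m2 = 12.33112
tan(theta) = |-2.089/12.33112| = 0.169409
theta = arctan(|-2.089/12.33112|) = 9.6151 degrees (acute angle)

9.6151 degrees


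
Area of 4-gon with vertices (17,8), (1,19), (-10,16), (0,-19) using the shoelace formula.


sum(xi*y_{i+1}) = 17*19 + 1*16 - 10*(-19) + 0*8 = 529
sum(yi*x_{i+1}) = 8*1 + 19*(-10) + 16*0 - 19*17 = -505
Area = |529 + 505|/2 = 1034/2 = 517.0000

517.0000 sq units


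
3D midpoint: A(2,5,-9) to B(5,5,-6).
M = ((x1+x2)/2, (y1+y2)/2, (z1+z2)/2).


Mx = (2+5)/2 = 3.5000
My = (5+5)/2 = 5.0000
Mz = (-9- 6)/2 = -7.5000

M = (3.5000, 5.0000, -7.5000)


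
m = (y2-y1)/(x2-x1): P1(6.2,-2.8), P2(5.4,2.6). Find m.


dy = 2.6 + 2.8 = 5.4
dx = 5.4 - 6.2 = -0.8
m = 5.4/(-0.8) = -6.7500

m = -6.7500


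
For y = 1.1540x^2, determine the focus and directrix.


a = 1.1540
1/(4a) = 0.2166
Focus = (0, 0.2166)
Directrix: y = -0.2166

Focus = (0, 0.2166), Directrix: y = -0.2166


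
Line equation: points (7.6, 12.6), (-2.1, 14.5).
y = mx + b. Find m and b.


m = (1.9)/(-9.7) = -0.1959
b = y1 - m*x1 = 12.6 - (1.9*7.6)/(-9.7) = 12.6 + 1.4887 = 14.0887

y = -0.1959x + 14.0887


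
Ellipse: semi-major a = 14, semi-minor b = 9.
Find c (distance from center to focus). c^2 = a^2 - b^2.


c^2 = 14^2 - 9^2 = 196 - 81 = 115
c = sqrt(115) = 10.7238

c = 10.7238


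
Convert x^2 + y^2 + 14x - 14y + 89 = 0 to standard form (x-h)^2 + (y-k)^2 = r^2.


h = -D/2 = -14/2 = -7
k = -E/2 = 14/2 = 7
r^2 = h^2 + k^2 - F = 49 + 49 - 89 = 9
r = 3

Center (-7, 7), radius = 3


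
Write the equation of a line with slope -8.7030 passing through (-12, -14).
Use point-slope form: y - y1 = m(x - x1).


y + 14 = -8.7030(x + 12)
y = -8.7030x - 14 + 8.7030*(-12)
y = -8.7030x - 118.4360

y = -8.7030x - 118.4360


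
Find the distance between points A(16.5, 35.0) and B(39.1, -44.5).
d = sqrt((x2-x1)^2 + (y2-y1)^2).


dx = 39.1 - 16.5 = 22.6
dy = -44.5 - 35.0 = -79.5
d = sqrt(510.76 + 6320.25) = sqrt(6831.01) = 82.6499

82.6499


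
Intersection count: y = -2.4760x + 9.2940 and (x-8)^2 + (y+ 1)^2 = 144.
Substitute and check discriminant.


Substitute y = -2.4760x + 9.2940: (x-8)^2 + (-2.4760x+9.2940+ 1)^2 = 144
Expand to Ax^2 + Bx + C = 0, where b-k = 10.294
A = 1+m^2 = 7.130576
B = 2(m(b-k) - h) = 2(-2.4760*10.294 - 8) = -66.975888
C = h^2 + (b-k)^2 - r^2 = 64 + 105.966436 - 144 = 25.966436
disc = B^2-4AC = 4485.7696 - 740.6226 = 3745.1470
disc > 0

2 intersection points


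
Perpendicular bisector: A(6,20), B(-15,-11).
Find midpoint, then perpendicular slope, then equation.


Midpoint = (-4.5, 4.5)
Slope of AB = dy/dx = -31/(-21) = 1.4762
Perp slope = -dx/dy = -21/31 = -0.6774
b = My - (perp slope)*Mx = 4.5 + (-21*(-4.5))/(-31) = 4.5 - 3.0484 = 1.4516

y = -0.6774x + 1.4516


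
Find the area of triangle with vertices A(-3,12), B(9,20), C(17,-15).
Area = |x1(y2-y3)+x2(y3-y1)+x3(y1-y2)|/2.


-3*(20+ 15) = -105
9*(-15-12) = -243
17*(12-20) = -136
sum = -484
Area = |-484|/2 = 242.0000

242.0000 sq units


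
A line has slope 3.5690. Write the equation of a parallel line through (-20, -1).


Parallel lines have equal slopes.
m2 = 3.5690
b2 = -1 - 3.5690*(-20) = 70.3800

y = 3.5690x + 70.3800


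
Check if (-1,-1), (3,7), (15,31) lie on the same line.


-1*(7-31) + 3*(31+ 1) + 15*(-1-7)
= 24 + 96 - 120 = 0

Yes, collinear (determinant = 0)


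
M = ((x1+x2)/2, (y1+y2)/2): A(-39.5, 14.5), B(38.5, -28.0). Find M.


Mx = (-39.5 + 38.5)/2 = -1.0/2 = -0.5000
My = (14.5 - 28.0)/2 = -13.5/2 = -6.7500

(-0.5000, -6.7500)


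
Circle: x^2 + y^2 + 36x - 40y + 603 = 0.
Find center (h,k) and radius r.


h = -D/2 = -36/2 = -18
k = -E/2 = 40/2 = 20
r^2 = h^2 + k^2 - F = 324 + 400 - 603 = 121
r = 11

Center (-18, 20), radius = 11


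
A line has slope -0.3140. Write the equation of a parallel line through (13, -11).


Parallel lines have equal slopes.
m2 = -0.3140
b2 = -11 + 0.3140*13 = -6.9180

y = -0.3140x - 6.9180


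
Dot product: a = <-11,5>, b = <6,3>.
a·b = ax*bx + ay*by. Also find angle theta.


a·b = -11*6 + 5*3 = -66 + 15 = -51
|a| = sqrt(121+25) = 12.0830
|b| = sqrt(36+9) = 6.7082
cos(theta) = -51/(sqrt(146)*sqrt(45)) = -51/sqrt(6570) = -0.629198
theta = arccos(-51/sqrt(6570)) = 128.9910 degrees

a·b = -51, theta = 128.9910 deg


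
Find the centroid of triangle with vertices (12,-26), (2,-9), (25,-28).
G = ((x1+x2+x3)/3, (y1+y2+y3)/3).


Gx = (12+2+25)/3 = 39/3 = 13.0000
Gy = (-26- 9- 28)/3 = -63/3 = -21.0000

G = (13.0000, -21.0000)


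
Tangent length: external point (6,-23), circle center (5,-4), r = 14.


d = sqrt((6-5)^2 + (-23+ 4)^2) = sqrt(1+361) = 19.0263
L = sqrt(362.0000 - 196) = sqrt(166.0000) = 12.8841

12.8841


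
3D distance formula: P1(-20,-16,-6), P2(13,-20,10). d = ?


dx=33, dy=-4, dz=16
d = sqrt(1089+16+256) = sqrt(1361) = 36.8917

36.8917


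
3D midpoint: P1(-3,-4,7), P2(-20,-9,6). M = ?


Mx = (-3- 20)/2 = -11.5000
My = (-4- 9)/2 = -6.5000
Mz = (7+6)/2 = 6.5000

M = (-11.5000, -6.5000, 6.5000)


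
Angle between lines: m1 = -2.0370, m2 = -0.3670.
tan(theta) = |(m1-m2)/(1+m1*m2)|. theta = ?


m1-m2 = -1.67
1+m1*m2 = 1.747579
tan(theta) = |-1.67/1.747579| = 0.955608
theta = arctan(|-1.67/1.747579|) = 43.6996 degrees (acute angle)

43.6996 degrees


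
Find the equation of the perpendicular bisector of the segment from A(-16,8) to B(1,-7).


Midpoint = (-7.5, 0.5)
Slope of AB = dy/dx = -15/17 = -0.8824
Perp slope = -dx/dy = 17/15 = 1.1333
b = My - (perp slope)*Mx = 0.5 + (17*(-7.5))/(-15) = 0.5 + 8.5000 = 9.0000

y = 1.1333x + 9.0000


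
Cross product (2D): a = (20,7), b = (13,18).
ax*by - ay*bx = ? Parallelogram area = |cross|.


cross = 20*18 - 7*13 = 360 - 91 = 269
Parallelogram area = |269| = 269

cross = 269, parallelogram area = 269


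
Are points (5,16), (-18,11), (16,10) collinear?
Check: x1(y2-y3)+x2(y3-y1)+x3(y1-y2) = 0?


5*(11-10) - 18*(10-16) + 16*(16-11)
= 5 + 108 + 80 = 193

No, not collinear (determinant = 193)


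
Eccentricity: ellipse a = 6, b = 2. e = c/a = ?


c = sqrt(36-4) = sqrt(32) = 5.6569
e = c/a = sqrt(32)/6 = 0.9428

e = 0.9428


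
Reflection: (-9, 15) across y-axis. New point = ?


Reflection rule for y-axis: (-x, y)
(-9, 15) -> (9, 15)

(9, 15)


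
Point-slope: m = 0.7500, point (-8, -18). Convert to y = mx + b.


y + 18 = 0.7500(x + 8)
y = 0.7500x - 18 - 0.7500*(-8)
y = 0.7500x - 12.0000

y = 0.7500x - 12.0000


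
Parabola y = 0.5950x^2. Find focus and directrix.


a = 0.5950
1/(4a) = 0.4202
Focus = (0, 0.4202)
Directrix: y = -0.4202

Focus = (0, 0.4202), Directrix: y = -0.4202


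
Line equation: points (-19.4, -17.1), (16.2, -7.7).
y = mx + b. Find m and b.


m = (9.4)/(35.6) = 0.2640
b = y1 - m*x1 = -17.1 - (9.4*(-19.4))/(35.6) = -17.1 + 5.1225 = -11.9775

y = 0.2640x - 11.9775


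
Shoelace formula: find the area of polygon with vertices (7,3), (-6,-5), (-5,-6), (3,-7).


sum(xi*y_{i+1}) = 7*(-5) - 6*(-6) - 5*(-7) + 3*3 = 45
sum(yi*x_{i+1}) = 3*(-6) - 5*(-5) - 6*3 - 7*7 = -60
Area = |45 + 60|/2 = 105/2 = 52.5000

52.5000 sq units


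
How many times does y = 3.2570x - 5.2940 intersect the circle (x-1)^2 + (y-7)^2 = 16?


Substitute y = 3.2570x - 5.2940: (x-1)^2 + (3.2570x- 5.2940-7)^2 = 16
Expand to Ax^2 + Bx + C = 0, where b-k = -12.294
A = 1+m^2 = 11.608049
B = 2(m(b-k) - h) = 2(3.2570*(-12.294) - 1) = -82.083116
C = h^2 + (b-k)^2 - r^2 = 1 + 151.142436 - 16 = 136.142436
disc = B^2-4AC = 6737.6379 - 6321.3923 = 416.2456
disc > 0

2 intersection points


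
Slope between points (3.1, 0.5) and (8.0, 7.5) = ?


dy = 7.5 - 0.5 = 7.0
dx = 8.0 - 3.1 = 4.9
m = 7.0/4.9 = 1.4286

m = 1.4286


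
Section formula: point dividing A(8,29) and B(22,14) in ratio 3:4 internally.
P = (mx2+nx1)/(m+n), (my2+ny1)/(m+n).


Px = (3*22 + 4*8)/7 = 98/7 = 14.0000
Py = (3*14 + 4*29)/7 = 158/7 = 22.5714

P = (14.0000, 22.5714)


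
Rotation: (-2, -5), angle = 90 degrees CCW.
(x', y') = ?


cos(90) = 0, sin(90) = 1
x' = -2*0 + 5*1 = 5
y' = -2*1 - 5*0 = -2

(5, -2)


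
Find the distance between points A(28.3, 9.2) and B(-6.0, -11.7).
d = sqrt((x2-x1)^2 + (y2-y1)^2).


dx = -6.0 - 28.3 = -34.3
dy = -11.7 - 9.2 = -20.9
d = sqrt(1176.49 + 436.81) = sqrt(1613.3) = 40.1659

40.1659


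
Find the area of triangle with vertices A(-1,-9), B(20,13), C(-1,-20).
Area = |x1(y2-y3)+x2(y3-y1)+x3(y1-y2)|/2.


-1*(13+ 20) = -33
20*(-20+ 9) = -220
-1*(-9-13) = 22
sum = -231
Area = |-231|/2 = 115.5000

115.5000 sq units


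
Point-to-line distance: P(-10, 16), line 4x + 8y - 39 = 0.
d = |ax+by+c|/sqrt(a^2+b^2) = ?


|4*(-10) + 8*16 - 39| = |49| = 49
sqrt(16 + 64) = sqrt(80) = 8.9443
d = 49/sqrt(80) = 5.4784

5.4784


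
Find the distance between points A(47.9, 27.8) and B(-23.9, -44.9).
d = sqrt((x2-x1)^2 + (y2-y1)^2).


dx = -23.9 - 47.9 = -71.8
dy = -44.9 - 27.8 = -72.7
d = sqrt(5155.24 + 5285.29) = sqrt(10440.53) = 102.1789

102.1789


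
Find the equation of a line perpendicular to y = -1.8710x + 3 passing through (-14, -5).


Perpendicular slope = -1/m1 = -1/(-1.8710) = 0.5345
b2 = y0 - m2*x0 = -5 - 14/(-1.8710) = -5 + 7.4826 = 2.4826

y = 0.5345x + 2.4826


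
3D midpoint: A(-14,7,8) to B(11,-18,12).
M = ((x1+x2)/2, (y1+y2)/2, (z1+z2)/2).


Mx = (-14+11)/2 = -1.5000
My = (7- 18)/2 = -5.5000
Mz = (8+12)/2 = 10.0000

M = (-1.5000, -5.5000, 10.0000)


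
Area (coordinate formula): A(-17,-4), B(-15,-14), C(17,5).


-17*(-14-5) = 323
-15*(5+ 4) = -135
17*(-4+ 14) = 170
sum = 358
Area = |358|/2 = 179.0000

179.0000 sq units


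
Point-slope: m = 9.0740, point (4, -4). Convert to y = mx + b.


y + 4 = 9.0740(x - 4)
y = 9.0740x - 4 - 9.0740*4
y = 9.0740x - 40.2960

y = 9.0740x - 40.2960


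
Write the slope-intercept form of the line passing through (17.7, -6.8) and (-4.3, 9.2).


m = (16.0)/(-22.0) = -0.7273
b = y1 - m*x1 = -6.8 - (16.0*17.7)/(-22.0) = -6.8 + 12.8727 = 6.0727

y = -0.7273x + 6.0727


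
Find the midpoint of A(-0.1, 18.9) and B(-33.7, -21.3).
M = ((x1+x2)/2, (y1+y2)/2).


Mx = (-0.1 - 33.7)/2 = -33.8/2 = -16.9000
My = (18.9 - 21.3)/2 = -2.4/2 = -1.2000

(-16.9000, -1.2000)


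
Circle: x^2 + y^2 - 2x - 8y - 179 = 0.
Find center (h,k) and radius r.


h = -D/2 = 2/2 = 1
k = -E/2 = 8/2 = 4
r^2 = h^2 + k^2 - F = 1 + 16 + 179 = 196
r = 14

Center (1, 4), radius = 14


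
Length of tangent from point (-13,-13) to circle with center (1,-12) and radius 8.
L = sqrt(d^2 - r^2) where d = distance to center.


d = sqrt((-13-1)^2 + (-13+ 12)^2) = sqrt(196+1) = 14.0357
L = sqrt(197.0000 - 64) = sqrt(133.0000) = 11.5326

11.5326


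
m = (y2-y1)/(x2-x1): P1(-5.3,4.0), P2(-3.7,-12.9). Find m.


dy = -12.9 - 4.0 = -16.9
dx = -3.7 + 5.3 = 1.6
m = -16.9/1.6 = -10.5625

m = -10.5625


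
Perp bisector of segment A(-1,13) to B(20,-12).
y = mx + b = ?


Midpoint = (9.5, 0.5)
Slope of AB = dy/dx = -25/21 = -1.1905
Perp slope = -dx/dy = 21/25 = 0.8400
b = My - (perp slope)*Mx = 0.5 + (21*9.5)/(-25) = 0.5 - 7.9800 = -7.4800

y = 0.8400x - 7.4800


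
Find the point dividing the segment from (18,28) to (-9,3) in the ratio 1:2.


Px = (1*(-9) + 2*18)/3 = 27/3 = 9.0000
Py = (1*3 + 2*28)/3 = 59/3 = 19.6667

P = (9.0000, 19.6667)


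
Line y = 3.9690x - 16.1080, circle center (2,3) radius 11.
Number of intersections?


Substitute y = 3.9690x - 16.1080: (x-2)^2 + (3.9690x- 16.1080-3)^2 = 121
Expand to Ax^2 + Bx + C = 0, where b-k = -19.108
A = 1+m^2 = 16.752961
B = 2(m(b-k) - h) = 2(3.9690*(-19.108) - 2) = -155.679304
C = h^2 + (b-k)^2 - r^2 = 4 + 365.115664 - 121 = 248.115664
disc = B^2-4AC = 24236.0457 - 16626.6882 = 7609.3575
disc > 0

2 intersection points


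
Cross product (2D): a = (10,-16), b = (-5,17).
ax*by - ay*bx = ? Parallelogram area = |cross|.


cross = 10*17 + 16*(-5) = 170 - 80 = 90
Parallelogram area = |90| = 90

cross = 90, parallelogram area = 90


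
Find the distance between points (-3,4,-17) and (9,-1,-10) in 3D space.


dx=12, dy=-5, dz=7
d = sqrt(144+25+49) = sqrt(218) = 14.7648

14.7648


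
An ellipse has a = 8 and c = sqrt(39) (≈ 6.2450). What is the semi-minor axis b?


b^2 = 8^2 - (sqrt(39))^2 = 64 - 39 = 25
b = sqrt(25) = 5

b = 5


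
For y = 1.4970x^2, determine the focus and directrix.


a = 1.4970
1/(4a) = 0.1670
Focus = (0, 0.1670)
Directrix: y = -0.1670

Focus = (0, 0.1670), Directrix: y = -0.1670


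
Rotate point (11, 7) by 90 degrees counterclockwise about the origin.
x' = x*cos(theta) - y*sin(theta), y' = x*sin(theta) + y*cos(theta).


cos(90) = 0, sin(90) = 1
x' = 11*0 - 7*1 = -7
y' = 11*1 + 7*0 = 11

(-7, 11)


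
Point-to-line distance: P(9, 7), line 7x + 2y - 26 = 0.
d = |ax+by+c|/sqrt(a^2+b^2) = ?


|7*9 + 2*7 - 26| = |51| = 51
sqrt(49 + 4) = sqrt(53) = 7.2801
d = 51/sqrt(53) = 7.0054

7.0054


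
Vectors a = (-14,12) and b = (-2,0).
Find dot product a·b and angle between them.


a·b = -14*(-2) + 12*0 = 28 + 0 = 28
|a| = sqrt(196+144) = 18.4391
|b| = sqrt(4+0) = 2.0000
cos(theta) = 28/(sqrt(340)*sqrt(4)) = 28/sqrt(1360) = 0.759257
theta = arccos(28/sqrt(1360)) = 40.6013 degrees

a·b = 28, theta = 40.6013 deg


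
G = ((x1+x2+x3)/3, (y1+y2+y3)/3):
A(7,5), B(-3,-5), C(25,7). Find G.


Gx = (7- 3+25)/3 = 29/3 = 9.6667
Gy = (5- 5+7)/3 = 7/3 = 2.3333

G = (9.6667, 2.3333)


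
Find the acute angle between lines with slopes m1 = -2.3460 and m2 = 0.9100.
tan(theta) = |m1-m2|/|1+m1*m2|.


m1-m2 = -3.256
1+m1*m2 = -1.13486
tan(theta) = |-3.256/(-1.13486)| = 2.869076
theta = arctan(|-3.256/(-1.13486)|) = 70.7843 degrees (acute angle)

70.7843 degrees


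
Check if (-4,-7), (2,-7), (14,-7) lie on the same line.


-4*(-7+ 7) + 2*(-7+ 7) + 14*(-7+ 7)
= 0 + 0 + 0 = 0

Yes, collinear (determinant = 0)


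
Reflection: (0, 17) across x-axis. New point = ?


Reflection rule for x-axis: (x, -y)
(0, 17) -> (0, -17)

(0, -17)


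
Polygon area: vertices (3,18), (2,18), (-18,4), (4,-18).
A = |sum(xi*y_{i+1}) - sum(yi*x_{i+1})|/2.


sum(xi*y_{i+1}) = 3*18 + 2*4 - 18*(-18) + 4*18 = 458
sum(yi*x_{i+1}) = 18*2 + 18*(-18) + 4*4 - 18*3 = -326
Area = |458 + 326|/2 = 784/2 = 392.0000

392.0000 sq units


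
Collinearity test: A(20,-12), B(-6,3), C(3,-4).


20*(3+ 4) - 6*(-4+ 12) + 3*(-12-3)
= 140 - 48 - 45 = 47

No, not collinear (determinant = 47)


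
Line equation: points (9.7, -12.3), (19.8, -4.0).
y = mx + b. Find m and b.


m = (8.3)/(10.1) = 0.8218
b = y1 - m*x1 = -12.3 - (8.3*9.7)/(10.1) = -12.3 - 7.9713 = -20.2713

y = 0.8218x - 20.2713


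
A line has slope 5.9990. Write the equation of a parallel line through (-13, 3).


Parallel lines have equal slopes.
m2 = 5.9990
b2 = 3 - 5.9990*(-13) = 80.9870

y = 5.9990x + 80.9870


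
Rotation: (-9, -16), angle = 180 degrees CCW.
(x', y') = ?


cos(180) = -1, sin(180) = 0
x' = -9*(-1) + 16*0 = 9
y' = -9*0 - 16*(-1) = 16

(9, 16)


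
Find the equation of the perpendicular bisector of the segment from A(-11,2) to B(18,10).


Midpoint = (3.5, 6)
Slope of AB = dy/dx = 8/29 = 0.2759
Perp slope = -dx/dy = -29/8 = -3.6250
b = My - (perp slope)*Mx = 6 + (29*3.5)/8 = 6 + 12.6875 = 18.6875

y = -3.6250x + 18.6875


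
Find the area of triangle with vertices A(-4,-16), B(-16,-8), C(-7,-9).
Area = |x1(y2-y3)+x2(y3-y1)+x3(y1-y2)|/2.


-4*(-8+ 9) = -4
-16*(-9+ 16) = -112
-7*(-16+ 8) = 56
sum = -60
Area = |-60|/2 = 30.0000

30.0000 sq units


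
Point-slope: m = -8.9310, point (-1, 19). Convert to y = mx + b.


y - 19 = -8.9310(x + 1)
y = -8.9310x + 19 + 8.9310*(-1)
y = -8.9310x + 10.0690

y = -8.9310x + 10.0690


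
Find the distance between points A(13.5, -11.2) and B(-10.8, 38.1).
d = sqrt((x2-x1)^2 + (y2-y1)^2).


dx = -10.8 - 13.5 = -24.3
dy = 38.1 + 11.2 = 49.3
d = sqrt(590.49 + 2430.49) = sqrt(3020.98) = 54.9634

54.9634


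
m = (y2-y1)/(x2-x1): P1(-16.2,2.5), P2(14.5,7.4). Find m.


dy = 7.4 - 2.5 = 4.9
dx = 14.5 + 16.2 = 30.7
m = 4.9/30.7 = 0.1596

m = 0.1596


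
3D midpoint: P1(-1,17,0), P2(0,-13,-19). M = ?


Mx = (-1+0)/2 = -0.5000
My = (17- 13)/2 = 2.0000
Mz = (0- 19)/2 = -9.5000

M = (-0.5000, 2.0000, -9.5000)


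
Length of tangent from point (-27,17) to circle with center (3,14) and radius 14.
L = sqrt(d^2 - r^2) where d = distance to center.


d = sqrt((-27-3)^2 + (17-14)^2) = sqrt(900+9) = 30.1496
L = sqrt(909.0000 - 196) = sqrt(713.0000) = 26.7021

26.7021


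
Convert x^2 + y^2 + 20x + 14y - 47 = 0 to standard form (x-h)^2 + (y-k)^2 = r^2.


h = -D/2 = -20/2 = -10
k = -E/2 = -14/2 = -7
r^2 = h^2 + k^2 - F = 100 + 49 + 47 = 196
r = 14

Center (-10, -7), radius = 14


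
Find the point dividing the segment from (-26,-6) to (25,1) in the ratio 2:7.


Px = (2*25 + 7*(-26))/9 = -132/9 = -14.6667
Py = (2*1 + 7*(-6))/9 = -40/9 = -4.4444

P = (-14.6667, -4.4444)


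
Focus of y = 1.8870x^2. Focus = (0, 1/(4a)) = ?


a = 1.8870
4a = 7.5480
focus = (0, 1/7.5480) = (0, 0.1325)

Focus = (0, 0.1325)


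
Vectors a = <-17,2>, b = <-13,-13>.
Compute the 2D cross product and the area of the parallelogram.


cross = -17*(-13) - 2*(-13) = 221 + 26 = 247
Parallelogram area = |247| = 247

cross = 247, parallelogram area = 247


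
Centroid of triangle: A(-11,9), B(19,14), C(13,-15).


Gx = (-11+19+13)/3 = 21/3 = 7.0000
Gy = (9+14- 15)/3 = 8/3 = 2.6667

G = (7.0000, 2.6667)


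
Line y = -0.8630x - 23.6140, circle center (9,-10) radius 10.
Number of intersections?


Substitute y = -0.8630x - 23.6140: (x-9)^2 + (-0.8630x- 23.6140+ 10)^2 = 100
Expand to Ax^2 + Bx + C = 0, where b-k = -13.614
A = 1+m^2 = 1.744769
B = 2(m(b-k) - h) = 2(-0.8630*(-13.614) - 9) = 5.497764
C = h^2 + (b-k)^2 - r^2 = 81 + 185.340996 - 100 = 166.340996
disc = B^2-4AC = 30.2254 - 1160.9065 = -1130.6811
disc < 0

0 intersection points


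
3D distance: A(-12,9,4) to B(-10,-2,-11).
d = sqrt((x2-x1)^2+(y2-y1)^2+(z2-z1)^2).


dx=2, dy=-11, dz=-15
d = sqrt(4+121+225) = sqrt(350) = 18.7083

18.7083


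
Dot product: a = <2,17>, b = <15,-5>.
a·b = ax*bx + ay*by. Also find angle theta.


a·b = 2*15 + 17*(-5) = 30 - 85 = -55
|a| = sqrt(4+289) = 17.1172
|b| = sqrt(225+25) = 15.8114
cos(theta) = -55/(sqrt(293)*sqrt(250)) = -55/sqrt(73250) = -0.203216
theta = arccos(-55/sqrt(73250)) = 101.7251 degrees

a·b = -55, theta = 101.7251 deg


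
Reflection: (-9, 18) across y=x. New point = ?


Reflection rule for y=x: (y, x)
(-9, 18) -> (18, -9)

(18, -9)


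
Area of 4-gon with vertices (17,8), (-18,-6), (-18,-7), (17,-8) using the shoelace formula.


sum(xi*y_{i+1}) = 17*(-6) - 18*(-7) - 18*(-8) + 17*8 = 304
sum(yi*x_{i+1}) = 8*(-18) - 6*(-18) - 7*17 - 8*17 = -291
Area = |304 + 291|/2 = 595/2 = 297.5000

297.5000 sq units


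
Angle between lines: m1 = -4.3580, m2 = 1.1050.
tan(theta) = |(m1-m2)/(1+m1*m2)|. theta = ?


m1-m2 = -5.463
1+m1*m2 = -3.81559
tan(theta) = |-5.463/(-3.81559)| = 1.431758
theta = arctan(|-5.463/(-3.81559)|) = 55.0679 degrees (acute angle)

55.0679 degrees


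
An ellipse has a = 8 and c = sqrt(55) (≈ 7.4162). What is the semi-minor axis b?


b^2 = 8^2 - (sqrt(55))^2 = 64 - 55 = 9
b = sqrt(9) = 3

b = 3


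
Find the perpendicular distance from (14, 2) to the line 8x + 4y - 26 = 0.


|8*14 + 4*2 - 26| = |94| = 94
sqrt(64 + 16) = sqrt(80) = 8.9443
d = 94/sqrt(80) = 10.5095

10.5095


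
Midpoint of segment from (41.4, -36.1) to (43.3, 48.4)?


Mx = (41.4 + 43.3)/2 = 84.7/2 = 42.3500
My = (-36.1 + 48.4)/2 = 12.3/2 = 6.1500

(42.3500, 6.1500)


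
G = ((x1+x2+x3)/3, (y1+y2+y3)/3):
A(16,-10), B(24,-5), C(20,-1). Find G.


Gx = (16+24+20)/3 = 60/3 = 20.0000
Gy = (-10- 5- 1)/3 = -16/3 = -5.3333

G = (20.0000, -5.3333)


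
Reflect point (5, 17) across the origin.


Reflection rule for origin: (-x, -y)
(5, 17) -> (-5, -17)

(-5, -17)


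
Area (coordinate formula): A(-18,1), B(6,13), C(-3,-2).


-18*(13+ 2) = -270
6*(-2-1) = -18
-3*(1-13) = 36
sum = -252
Area = |-252|/2 = 126.0000

126.0000 sq units


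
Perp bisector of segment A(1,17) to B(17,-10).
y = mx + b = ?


Midpoint = (9, 3.5)
Slope of AB = dy/dx = -27/16 = -1.6875
Perp slope = -dx/dy = 16/27 = 0.5926
b = My - (perp slope)*Mx = 3.5 + (16*9)/(-27) = 3.5 - 5.3333 = -1.8333

y = 0.5926x - 1.8333


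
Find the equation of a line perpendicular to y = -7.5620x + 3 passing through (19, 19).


Perpendicular slope = -1/m1 = -1/(-7.5620) = 0.1322
b2 = y0 - m2*x0 = 19 + 19/(-7.5620) = 19 - 2.5126 = 16.4874

y = 0.1322x + 16.4874


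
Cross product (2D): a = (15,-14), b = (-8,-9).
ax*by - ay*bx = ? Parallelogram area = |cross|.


cross = 15*(-9) + 14*(-8) = -135 - 112 = -247
Parallelogram area = |-247| = 247

cross = -247, parallelogram area = 247


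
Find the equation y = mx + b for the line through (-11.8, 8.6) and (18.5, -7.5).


m = (-16.1)/(30.3) = -0.5314
b = y1 - m*x1 = 8.6 - (-16.1*(-11.8))/(30.3) = 8.6 - 6.2700 = 2.3300

y = -0.5314x + 2.3300


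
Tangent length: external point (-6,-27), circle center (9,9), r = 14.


d = sqrt((-6-9)^2 + (-27-9)^2) = sqrt(225+1296) = 39.0000
L = sqrt(1521.0000 - 196) = sqrt(1325.0000) = 36.4005

36.4005


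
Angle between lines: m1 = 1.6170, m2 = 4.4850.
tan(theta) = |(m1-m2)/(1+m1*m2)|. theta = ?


m1-m2 = -2.868
1+m1*m2 = 8.252245
tan(theta) = |-2.868/8.252245| = 0.347542
theta = arctan(|-2.868/8.252245|) = 19.1645 degrees (acute angle)

19.1645 degrees


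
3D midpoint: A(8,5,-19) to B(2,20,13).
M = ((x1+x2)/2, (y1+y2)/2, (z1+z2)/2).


Mx = (8+2)/2 = 5.0000
My = (5+20)/2 = 12.5000
Mz = (-19+13)/2 = -3.0000

M = (5.0000, 12.5000, -3.0000)


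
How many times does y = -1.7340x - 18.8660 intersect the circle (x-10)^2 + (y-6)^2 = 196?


Substitute y = -1.7340x - 18.8660: (x-10)^2 + (-1.7340x- 18.8660-6)^2 = 196
Expand to Ax^2 + Bx + C = 0, where b-k = -24.866
A = 1+m^2 = 4.006756
B = 2(m(b-k) - h) = 2(-1.7340*(-24.866) - 10) = 66.235288
C = h^2 + (b-k)^2 - r^2 = 100 + 618.317956 - 196 = 522.317956
disc = B^2-4AC = 4387.1134 - 8371.2024 = -3984.0890
disc < 0

0 intersection points


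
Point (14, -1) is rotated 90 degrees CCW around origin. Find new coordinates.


cos(90) = 0, sin(90) = 1
x' = 14*0 + 1*1 = 1
y' = 14*1 - 1*0 = 14

(1, 14)


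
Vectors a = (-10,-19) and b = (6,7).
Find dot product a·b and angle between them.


a·b = -10*6 - 19*7 = -60 - 133 = -193
|a| = sqrt(100+361) = 21.4709
|b| = sqrt(36+49) = 9.2195
cos(theta) = -193/(sqrt(461)*sqrt(85)) = -193/sqrt(39185) = -0.974984
theta = arccos(-193/sqrt(39185)) = 167.1572 degrees

a·b = -193, theta = 167.1572 deg


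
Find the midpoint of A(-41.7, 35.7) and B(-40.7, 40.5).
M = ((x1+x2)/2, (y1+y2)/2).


Mx = (-41.7 - 40.7)/2 = -82.4/2 = -41.2000
My = (35.7 + 40.5)/2 = 76.2/2 = 38.1000

(-41.2000, 38.1000)


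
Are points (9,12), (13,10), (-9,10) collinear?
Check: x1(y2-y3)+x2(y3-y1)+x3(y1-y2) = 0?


9*(10-10) + 13*(10-12) - 9*(12-10)
= 0 - 26 - 18 = -44

No, not collinear (determinant = -44)


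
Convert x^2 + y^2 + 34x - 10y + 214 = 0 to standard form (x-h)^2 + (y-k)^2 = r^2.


h = -D/2 = -34/2 = -17
k = -E/2 = 10/2 = 5
r^2 = h^2 + k^2 - F = 289 + 25 - 214 = 100
r = 10

Center (-17, 5), radius = 10


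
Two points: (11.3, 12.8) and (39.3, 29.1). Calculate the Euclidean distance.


dx = 39.3 - 11.3 = 28
dy = 29.1 - 12.8 = 16.3
d = sqrt(784 + 265.69) = sqrt(1049.69) = 32.3989

32.3989


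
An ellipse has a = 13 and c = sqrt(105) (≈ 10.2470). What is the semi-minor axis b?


b^2 = 13^2 - (sqrt(105))^2 = 169 - 105 = 64
b = sqrt(64) = 8

b = 8


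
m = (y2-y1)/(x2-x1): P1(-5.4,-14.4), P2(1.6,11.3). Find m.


dy = 11.3 + 14.4 = 25.7
dx = 1.6 + 5.4 = 7.0
m = 25.7/7.0 = 3.6714

m = 3.6714


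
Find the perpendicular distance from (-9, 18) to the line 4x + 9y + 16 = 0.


|4*(-9) + 9*18 + 16| = |142| = 142
sqrt(16 + 81) = sqrt(97) = 9.8489
d = 142/sqrt(97) = 14.4179

14.4179


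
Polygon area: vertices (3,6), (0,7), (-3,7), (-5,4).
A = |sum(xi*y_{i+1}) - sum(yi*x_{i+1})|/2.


sum(xi*y_{i+1}) = 3*7 + 0*7 - 3*4 - 5*6 = -21
sum(yi*x_{i+1}) = 6*0 + 7*(-3) + 7*(-5) + 4*3 = -44
Area = |-21 + 44|/2 = 23/2 = 11.5000

11.5000 sq units


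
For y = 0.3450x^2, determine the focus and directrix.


a = 0.3450
1/(4a) = 0.7246
Focus = (0, 0.7246)
Directrix: y = -0.7246

Focus = (0, 0.7246), Directrix: y = -0.7246


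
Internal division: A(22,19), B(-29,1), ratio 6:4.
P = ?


Px = (6*(-29) + 4*22)/10 = -86/10 = -8.6000
Py = (6*1 + 4*19)/10 = 82/10 = 8.2000

P = (-8.6000, 8.2000)


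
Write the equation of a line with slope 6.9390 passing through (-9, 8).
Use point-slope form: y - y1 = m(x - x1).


y - 8 = 6.9390(x + 9)
y = 6.9390x + 8 - 6.9390*(-9)
y = 6.9390x + 70.4510

y = 6.9390x + 70.4510


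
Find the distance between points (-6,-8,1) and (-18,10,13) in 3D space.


dx=-12, dy=18, dz=12
d = sqrt(144+324+144) = sqrt(612) = 24.7386

24.7386


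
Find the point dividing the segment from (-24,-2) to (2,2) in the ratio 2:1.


Px = (2*2 + 1*(-24))/3 = -20/3 = -6.6667
Py = (2*2 + 1*(-2))/3 = 2/3 = 0.6667

P = (-6.6667, 0.6667)


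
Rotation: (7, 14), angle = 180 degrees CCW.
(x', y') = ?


cos(180) = -1, sin(180) = 0
x' = 7*(-1) - 14*0 = -7
y' = 7*0 + 14*(-1) = -14

(-7, -14)


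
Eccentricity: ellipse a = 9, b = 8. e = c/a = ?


c = sqrt(81-64) = sqrt(17) = 4.1231
e = c/a = sqrt(17)/9 = 0.4581

e = 0.4581


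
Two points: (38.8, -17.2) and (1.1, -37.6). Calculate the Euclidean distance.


dx = 1.1 - 38.8 = -37.7
dy = -37.6 + 17.2 = -20.4
d = sqrt(1421.29 + 416.16) = sqrt(1837.45) = 42.8655

42.8655


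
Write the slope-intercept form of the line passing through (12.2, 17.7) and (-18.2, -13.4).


m = (-31.1)/(-30.4) = 1.0230
b = y1 - m*x1 = 17.7 - (-31.1*12.2)/(-30.4) = 17.7 - 12.4809 = 5.2191

y = 1.0230x + 5.2191


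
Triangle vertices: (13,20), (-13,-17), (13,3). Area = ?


13*(-17-3) = -260
-13*(3-20) = 221
13*(20+ 17) = 481
sum = 442
Area = |442|/2 = 221.0000

221.0000 sq units


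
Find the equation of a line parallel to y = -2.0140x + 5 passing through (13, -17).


Parallel lines have equal slopes.
m2 = -2.0140
b2 = -17 + 2.0140*13 = 9.1820

y = -2.0140x + 9.1820


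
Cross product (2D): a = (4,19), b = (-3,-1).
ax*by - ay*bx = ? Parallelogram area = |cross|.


cross = 4*(-1) - 19*(-3) = -4 + 57 = 53
Parallelogram area = |53| = 53

cross = 53, parallelogram area = 53


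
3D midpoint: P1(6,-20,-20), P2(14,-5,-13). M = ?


Mx = (6+14)/2 = 10.0000
My = (-20- 5)/2 = -12.5000
Mz = (-20- 13)/2 = -16.5000

M = (10.0000, -12.5000, -16.5000)


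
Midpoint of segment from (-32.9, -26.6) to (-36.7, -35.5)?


Mx = (-32.9 - 36.7)/2 = -69.6/2 = -34.8000
My = (-26.6 - 35.5)/2 = -62.1/2 = -31.0500

(-34.8000, -31.0500)


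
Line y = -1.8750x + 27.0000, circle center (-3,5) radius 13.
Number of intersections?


Substitute y = -1.8750x + 27.0000: (x+ 3)^2 + (-1.8750x+27.0000-5)^2 = 169
Expand to Ax^2 + Bx + C = 0, where b-k = 22
A = 1+m^2 = 4.515625
B = 2(m(b-k) - h) = 2(-1.8750*22 + 3) = -76.5
C = h^2 + (b-k)^2 - r^2 = 9 + 484 - 169 = 324
disc = B^2-4AC = 5852.2500 - 5852.2500 = 0
disc = 0

1 intersection point (tangent)


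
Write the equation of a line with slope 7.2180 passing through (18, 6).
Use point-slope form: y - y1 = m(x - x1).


y - 6 = 7.2180(x - 18)
y = 7.2180x + 6 - 7.2180*18
y = 7.2180x - 123.9240

y = 7.2180x - 123.9240


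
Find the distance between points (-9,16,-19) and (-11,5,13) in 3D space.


dx=-2, dy=-11, dz=32
d = sqrt(4+121+1024) = sqrt(1149) = 33.8969

33.8969


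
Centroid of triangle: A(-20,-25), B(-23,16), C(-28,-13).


Gx = (-20- 23- 28)/3 = -71/3 = -23.6667
Gy = (-25+16- 13)/3 = -22/3 = -7.3333

G = (-23.6667, -7.3333)


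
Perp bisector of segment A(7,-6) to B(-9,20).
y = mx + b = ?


Midpoint = (-1, 7)
Slope of AB = dy/dx = 26/(-16) = -1.6250
Perp slope = -dx/dy = 16/26 = 0.6154
b = My - (perp slope)*Mx = 7 + (-16*(-1))/26 = 7 + 0.6154 = 7.6154

y = 0.6154x + 7.6154


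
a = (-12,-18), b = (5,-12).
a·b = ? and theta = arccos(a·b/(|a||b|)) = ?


a·b = -12*5 - 18*(-12) = -60 + 216 = 156
|a| = sqrt(144+324) = 21.6333
|b| = sqrt(25+144) = 13.0000
cos(theta) = 156/(sqrt(468)*sqrt(169)) = 156/sqrt(79092) = 0.554700
theta = arccos(156/sqrt(79092)) = 56.3099 degrees

a·b = 156, theta = 56.3099 deg


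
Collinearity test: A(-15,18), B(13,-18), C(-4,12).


-15*(-18-12) + 13*(12-18) - 4*(18+ 18)
= 450 - 78 - 144 = 228

No, not collinear (determinant = 228)


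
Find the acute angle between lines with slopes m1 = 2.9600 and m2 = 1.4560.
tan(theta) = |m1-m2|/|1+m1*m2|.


m1-m2 = 1.504
1+m1*m2 = 5.30976
tan(theta) = |1.504/5.30976| = 0.283252
theta = arctan(|1.504/5.30976|) = 15.8149 degrees (acute angle)

15.8149 degrees


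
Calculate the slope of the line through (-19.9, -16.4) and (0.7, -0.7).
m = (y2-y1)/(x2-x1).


dy = -0.7 + 16.4 = 15.7
dx = 0.7 + 19.9 = 20.6
m = 15.7/20.6 = 0.7621

m = 0.7621


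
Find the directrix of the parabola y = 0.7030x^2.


a = 0.7030
1/(4a) = 0.3556
directrix: y = -0.3556 = -0.3556

y = -0.3556


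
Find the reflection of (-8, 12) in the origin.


Reflection rule for origin: (-x, -y)
(-8, 12) -> (8, -12)

(8, -12)


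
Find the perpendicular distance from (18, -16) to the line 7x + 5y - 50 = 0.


|7*18 + 5*(-16) - 50| = |-4| = 4
sqrt(49 + 25) = sqrt(74) = 8.6023
d = 4/sqrt(74) = 0.4650

0.4650


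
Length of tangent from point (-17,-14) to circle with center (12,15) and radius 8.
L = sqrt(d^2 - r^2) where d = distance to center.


d = sqrt((-17-12)^2 + (-14-15)^2) = sqrt(841+841) = 41.0122
L = sqrt(1682.0000 - 64) = sqrt(1618.0000) = 40.2244

40.2244


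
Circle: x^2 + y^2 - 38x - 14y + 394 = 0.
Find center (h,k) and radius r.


h = -D/2 = 38/2 = 19
k = -E/2 = 14/2 = 7
r^2 = h^2 + k^2 - F = 361 + 49 - 394 = 16
r = 4

Center (19, 7), radius = 4


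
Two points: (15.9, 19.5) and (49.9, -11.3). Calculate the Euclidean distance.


dx = 49.9 - 15.9 = 34.0
dy = -11.3 - 19.5 = -30.8
d = sqrt(1156.0 + 948.64) = sqrt(2104.64) = 45.8764

45.8764


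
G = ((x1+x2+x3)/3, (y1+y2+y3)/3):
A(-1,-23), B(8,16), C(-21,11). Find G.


Gx = (-1+8- 21)/3 = -14/3 = -4.6667
Gy = (-23+16+11)/3 = 4/3 = 1.3333

G = (-4.6667, 1.3333)


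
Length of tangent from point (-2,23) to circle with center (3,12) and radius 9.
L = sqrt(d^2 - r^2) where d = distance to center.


d = sqrt((-2-3)^2 + (23-12)^2) = sqrt(25+121) = 12.0830
L = sqrt(146.0000 - 81) = sqrt(65.0000) = 8.0623

8.0623


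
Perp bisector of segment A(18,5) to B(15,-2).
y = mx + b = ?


Midpoint = (16.5, 1.5)
Slope of AB = dy/dx = -7/(-3) = 2.3333
Perp slope = -dx/dy = -3/7 = -0.4286
b = My - (perp slope)*Mx = 1.5 + (-3*16.5)/(-7) = 1.5 + 7.0714 = 8.5714

y = -0.4286x + 8.5714


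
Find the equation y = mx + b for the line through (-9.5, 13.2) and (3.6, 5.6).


m = (-7.6)/(13.1) = -0.5802
b = y1 - m*x1 = 13.2 - (-7.6*(-9.5))/(13.1) = 13.2 - 5.5115 = 7.6885

y = -0.5802x + 7.6885


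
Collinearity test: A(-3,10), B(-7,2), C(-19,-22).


-3*(2+ 22) - 7*(-22-10) - 19*(10-2)
= -72 + 224 - 152 = 0

Yes, collinear (determinant = 0)


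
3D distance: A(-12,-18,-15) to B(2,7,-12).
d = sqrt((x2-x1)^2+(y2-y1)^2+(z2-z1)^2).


dx=14, dy=25, dz=3
d = sqrt(196+625+9) = sqrt(830) = 28.8097

28.8097


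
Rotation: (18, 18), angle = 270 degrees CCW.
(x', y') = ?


cos(270) = 0, sin(270) = -1
x' = 18*0 - 18*(-1) = 18
y' = 18*(-1) + 18*0 = -18

(18, -18)


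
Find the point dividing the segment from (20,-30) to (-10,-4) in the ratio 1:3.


Px = (1*(-10) + 3*20)/4 = 50/4 = 12.5000
Py = (1*(-4) + 3*(-30))/4 = -94/4 = -23.5000

P = (12.5000, -23.5000)


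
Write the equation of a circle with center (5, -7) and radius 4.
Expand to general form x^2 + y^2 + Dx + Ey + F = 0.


(x-5)^2 + (y+ 7)^2 = 4^2
D = -2h = -10, E = -2k = 14
F = h^2+k^2-r^2 = 25+49-16 = 58

x^2 + y^2 - 10x + 14y + 58 = 0


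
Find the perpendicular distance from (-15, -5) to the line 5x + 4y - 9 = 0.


|5*(-15) + 4*(-5) - 9| = |-104| = 104
sqrt(25 + 16) = sqrt(41) = 6.4031
d = 104/sqrt(41) = 16.2421

16.2421


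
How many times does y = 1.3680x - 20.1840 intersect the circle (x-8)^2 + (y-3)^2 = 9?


Substitute y = 1.3680x - 20.1840: (x-8)^2 + (1.3680x- 20.1840-3)^2 = 9
Expand to Ax^2 + Bx + C = 0, where b-k = -23.184
A = 1+m^2 = 2.871424
B = 2(m(b-k) - h) = 2(1.3680*(-23.184) - 8) = -79.431424
C = h^2 + (b-k)^2 - r^2 = 64 + 537.497856 - 9 = 592.497856
disc = B^2-4AC = 6309.3511 - 6805.2503 = -495.8992
disc < 0

0 intersection points


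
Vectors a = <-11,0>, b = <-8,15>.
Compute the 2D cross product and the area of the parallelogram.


cross = -11*15 - 0*(-8) = -165 - 0 = -165
Parallelogram area = |-165| = 165

cross = -165, parallelogram area = 165


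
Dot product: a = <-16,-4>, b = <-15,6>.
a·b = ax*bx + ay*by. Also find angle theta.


a·b = -16*(-15) - 4*6 = 240 - 24 = 216
|a| = sqrt(256+16) = 16.4924
|b| = sqrt(225+36) = 16.1555
cos(theta) = 216/(sqrt(272)*sqrt(261)) = 216/sqrt(70992) = 0.810679
theta = arccos(216/sqrt(70992)) = 35.8377 degrees

a·b = 216, theta = 35.8377 deg


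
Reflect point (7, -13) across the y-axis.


Reflection rule for y-axis: (-x, y)
(7, -13) -> (-7, -13)

(-7, -13)


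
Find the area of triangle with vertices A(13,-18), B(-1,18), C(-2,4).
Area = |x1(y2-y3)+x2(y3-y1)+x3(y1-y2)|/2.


13*(18-4) = 182
-1*(4+ 18) = -22
-2*(-18-18) = 72
sum = 232
Area = |232|/2 = 116.0000

116.0000 sq units


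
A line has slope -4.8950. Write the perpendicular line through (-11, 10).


Perpendicular slope = -1/m1 = -1/(-4.8950) = 0.2043
b2 = y0 - m2*x0 = 10 - 11/(-4.8950) = 10 + 2.2472 = 12.2472

y = 0.2043x + 12.2472


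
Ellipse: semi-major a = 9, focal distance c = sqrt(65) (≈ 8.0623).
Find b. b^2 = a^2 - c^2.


b^2 = 9^2 - (sqrt(65))^2 = 81 - 65 = 16
b = sqrt(16) = 4

b = 4


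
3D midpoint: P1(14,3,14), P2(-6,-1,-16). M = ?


Mx = (14- 6)/2 = 4.0000
My = (3- 1)/2 = 1.0000
Mz = (14- 16)/2 = -1.0000

M = (4.0000, 1.0000, -1.0000)


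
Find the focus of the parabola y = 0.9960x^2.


a = 0.9960
4a = 3.9840
focus = (0, 1/3.9840) = (0, 0.2510)

Focus = (0, 0.2510)


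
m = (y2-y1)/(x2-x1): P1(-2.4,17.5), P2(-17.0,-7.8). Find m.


dy = -7.8 - 17.5 = -25.3
dx = -17.0 + 2.4 = -14.6
m = -25.3/(-14.6) = 1.7329

m = 1.7329


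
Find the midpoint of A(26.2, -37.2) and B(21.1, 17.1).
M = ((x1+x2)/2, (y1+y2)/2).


Mx = (26.2 + 21.1)/2 = 47.3/2 = 23.6500
My = (-37.2 + 17.1)/2 = -20.1/2 = -10.0500

(23.6500, -10.0500)


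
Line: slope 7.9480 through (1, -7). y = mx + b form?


y + 7 = 7.9480(x - 1)
y = 7.9480x - 7 - 7.9480*1
y = 7.9480x - 14.9480

y = 7.9480x - 14.9480


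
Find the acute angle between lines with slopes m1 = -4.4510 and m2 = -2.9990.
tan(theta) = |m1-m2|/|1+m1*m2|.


m1-m2 = -1.452
1+m1*m2 = 14.348549
tan(theta) = |-1.452/14.348549| = 0.101195
theta = arctan(|-1.452/14.348549|) = 5.7784 degrees (acute angle)

5.7784 degrees


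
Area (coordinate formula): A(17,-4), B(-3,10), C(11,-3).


17*(10+ 3) = 221
-3*(-3+ 4) = -3
11*(-4-10) = -154
sum = 64
Area = |64|/2 = 32.0000

32.0000 sq units


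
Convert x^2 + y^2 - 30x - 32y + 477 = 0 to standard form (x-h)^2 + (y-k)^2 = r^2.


h = -D/2 = 30/2 = 15
k = -E/2 = 32/2 = 16
r^2 = h^2 + k^2 - F = 225 + 256 - 477 = 4
r = 2

Center (15, 16), radius = 2


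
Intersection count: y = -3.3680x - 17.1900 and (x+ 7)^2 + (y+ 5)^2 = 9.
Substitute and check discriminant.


Substitute y = -3.3680x - 17.1900: (x+ 7)^2 + (-3.3680x- 17.1900+ 5)^2 = 9
Expand to Ax^2 + Bx + C = 0, where b-k = -12.19
A = 1+m^2 = 12.343424
B = 2(m(b-k) - h) = 2(-3.3680*(-12.19) + 7) = 96.11184
C = h^2 + (b-k)^2 - r^2 = 49 + 148.5961 - 9 = 188.5961
disc = B^2-4AC = 9237.4858 - 9311.6865 = -74.2007
disc < 0

0 intersection points


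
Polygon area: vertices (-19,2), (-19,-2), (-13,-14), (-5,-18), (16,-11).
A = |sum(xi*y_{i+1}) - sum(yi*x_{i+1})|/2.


sum(xi*y_{i+1}) = -19*(-2) - 19*(-14) - 13*(-18) - 5*(-11) + 16*2 = 625
sum(yi*x_{i+1}) = 2*(-19) - 2*(-13) - 14*(-5) - 18*16 - 11*(-19) = -21
Area = |625 + 21|/2 = 646/2 = 323.0000

323.0000 sq units


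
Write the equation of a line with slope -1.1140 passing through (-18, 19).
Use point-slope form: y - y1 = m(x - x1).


y - 19 = -1.1140(x + 18)
y = -1.1140x + 19 + 1.1140*(-18)
y = -1.1140x - 1.0520

y = -1.1140x - 1.0520


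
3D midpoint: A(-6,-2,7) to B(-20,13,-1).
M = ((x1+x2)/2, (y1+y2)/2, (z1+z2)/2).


Mx = (-6- 20)/2 = -13.0000
My = (-2+13)/2 = 5.5000
Mz = (7- 1)/2 = 3.0000

M = (-13.0000, 5.5000, 3.0000)


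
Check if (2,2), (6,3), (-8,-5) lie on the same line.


2*(3+ 5) + 6*(-5-2) - 8*(2-3)
= 16 - 42 + 8 = -18

No, not collinear (determinant = -18)


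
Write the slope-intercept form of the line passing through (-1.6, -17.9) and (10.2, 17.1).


m = (35.0)/(11.8) = 2.9661
b = y1 - m*x1 = -17.9 - (35.0*(-1.6))/(11.8) = -17.9 + 4.7458 = -13.1542

y = 2.9661x - 13.1542


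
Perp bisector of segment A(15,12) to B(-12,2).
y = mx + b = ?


Midpoint = (1.5, 7)
Slope of AB = dy/dx = -10/(-27) = 0.3704
Perp slope = -dx/dy = -27/10 = -2.7000
b = My - (perp slope)*Mx = 7 + (-27*1.5)/(-10) = 7 + 4.0500 = 11.0500

y = -2.7000x + 11.0500


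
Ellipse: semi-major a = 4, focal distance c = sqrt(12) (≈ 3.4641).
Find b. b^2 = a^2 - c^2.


b^2 = 4^2 - (sqrt(12))^2 = 16 - 12 = 4
b = sqrt(4) = 2

b = 2


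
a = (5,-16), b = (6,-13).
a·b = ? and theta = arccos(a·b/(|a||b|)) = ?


a·b = 5*6 - 16*(-13) = 30 + 208 = 238
|a| = sqrt(25+256) = 16.7631
|b| = sqrt(36+169) = 14.3178
cos(theta) = 238/(sqrt(281)*sqrt(205)) = 238/sqrt(57605) = 0.991624
theta = arccos(238/sqrt(57605)) = 7.4211 degrees

a·b = 238, theta = 7.4211 deg


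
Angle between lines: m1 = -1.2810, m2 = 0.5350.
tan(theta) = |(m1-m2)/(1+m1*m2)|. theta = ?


m1-m2 = -1.816
1+m1*m2 = 0.314665
tan(theta) = |-1.816/0.314665| = 5.771217
theta = arctan(|-1.816/0.314665|) = 80.1698 degrees (acute angle)

80.1698 degrees


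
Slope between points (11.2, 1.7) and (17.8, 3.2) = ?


dy = 3.2 - 1.7 = 1.5
dx = 17.8 - 11.2 = 6.6
m = 1.5/6.6 = 0.2273

m = 0.2273


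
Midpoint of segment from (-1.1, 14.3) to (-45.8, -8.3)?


Mx = (-1.1 - 45.8)/2 = -46.9/2 = -23.4500
My = (14.3 - 8.3)/2 = 6.0/2 = 3.0000

(-23.4500, 3.0000)


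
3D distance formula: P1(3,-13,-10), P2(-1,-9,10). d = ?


dx=-4, dy=4, dz=20
d = sqrt(16+16+400) = sqrt(432) = 20.7846

20.7846


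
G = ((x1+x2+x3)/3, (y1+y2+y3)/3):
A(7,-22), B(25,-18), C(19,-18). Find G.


Gx = (7+25+19)/3 = 51/3 = 17.0000
Gy = (-22- 18- 18)/3 = -58/3 = -19.3333

G = (17.0000, -19.3333)


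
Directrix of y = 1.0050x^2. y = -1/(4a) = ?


a = 1.0050
1/(4a) = 0.2488
directrix: y = -0.2488 = -0.2488

y = -0.2488


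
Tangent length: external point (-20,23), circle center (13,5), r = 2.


d = sqrt((-20-13)^2 + (23-5)^2) = sqrt(1089+324) = 37.5899
L = sqrt(1413.0000 - 4) = sqrt(1409.0000) = 37.5366

37.5366


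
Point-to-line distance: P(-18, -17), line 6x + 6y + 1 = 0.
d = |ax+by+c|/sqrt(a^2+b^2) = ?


|6*(-18) + 6*(-17) + 1| = |-209| = 209
sqrt(36 + 36) = sqrt(72) = 8.4853
d = 209/sqrt(72) = 24.6309

24.6309


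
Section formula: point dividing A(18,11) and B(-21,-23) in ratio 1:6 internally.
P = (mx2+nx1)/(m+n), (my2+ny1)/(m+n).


Px = (1*(-21) + 6*18)/7 = 87/7 = 12.4286
Py = (1*(-23) + 6*11)/7 = 43/7 = 6.1429

P = (12.4286, 6.1429)


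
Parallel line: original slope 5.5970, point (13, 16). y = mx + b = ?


Parallel lines have equal slopes.
m2 = 5.5970
b2 = 16 - 5.5970*13 = -56.7610

y = 5.5970x - 56.7610
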